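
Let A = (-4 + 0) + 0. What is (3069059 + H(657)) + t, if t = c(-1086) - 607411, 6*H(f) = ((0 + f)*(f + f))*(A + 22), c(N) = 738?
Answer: 5052280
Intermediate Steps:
A = -4 (A = -4 + 0 = -4)
H(f) = 6*f² (H(f) = (((0 + f)*(f + f))*(-4 + 22))/6 = ((f*(2*f))*18)/6 = ((2*f²)*18)/6 = (36*f²)/6 = 6*f²)
t = -606673 (t = 738 - 607411 = -606673)
(3069059 + H(657)) + t = (3069059 + 6*657²) - 606673 = (3069059 + 6*431649) - 606673 = (3069059 + 2589894) - 606673 = 5658953 - 606673 = 5052280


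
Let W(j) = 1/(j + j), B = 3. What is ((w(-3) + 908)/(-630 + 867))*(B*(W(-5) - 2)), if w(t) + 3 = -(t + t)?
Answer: -19131/790 ≈ -24.216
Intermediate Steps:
w(t) = -3 - 2*t (w(t) = -3 - (t + t) = -3 - 2*t)
W(j) = 1/(2*j)
((w(-3) + 908)/(-630 + 867))*(B*(W(-5) - 2)) = (((-3 - 2*(-3)) + 908)/(-630 + 867))*(3*((½)/(-5) - 2)) = (((-3 + 6) + 908)/237)*(3*((½)*(-⅕) - 2)) = ((3 + 908)*(1/237))*(3*(-⅒ - 2)) = (911*(1/237))*(3*(-21/10)) = (911/237)*(-63/10) = -19131/790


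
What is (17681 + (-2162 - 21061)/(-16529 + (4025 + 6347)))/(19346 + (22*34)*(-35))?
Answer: -54442570/21038469 ≈ -2.5878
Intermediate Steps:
(17681 + (-2162 - 21061)/(-16529 + (4025 + 6347)))/(19346 + (22*34)*(-35)) = (17681 - 23223/(-16529 + 10372))/(19346 + 748*(-35)) = (17681 - 23223/(-6157))/(19346 - 26180) = (17681 - 23223*(-1/6157))/(-6834) = (17681 + 23223/6157)*(-1/6834) = (108885140/6157)*(-1/6834) = -54442570/21038469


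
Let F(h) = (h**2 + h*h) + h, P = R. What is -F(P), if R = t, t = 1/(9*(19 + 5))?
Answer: -109/23328 ≈ -0.0046725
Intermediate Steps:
t = 1/216 (t = 1/(9*24) = 1/216 ≈ 0.0046296)
R = 1/216 ≈ 0.0046296
P = 1/216 ≈ 0.0046296
F(h) = h + 2*h**2 (F(h) = (h**2 + h**2) + h = 2*h**2 + h = h + 2*h**2)
-F(P) = -(1 + 2*(1/216))/216 = -(1 + 1/108)/216 = -109/(216*108) = -1*109/23328 = -109/23328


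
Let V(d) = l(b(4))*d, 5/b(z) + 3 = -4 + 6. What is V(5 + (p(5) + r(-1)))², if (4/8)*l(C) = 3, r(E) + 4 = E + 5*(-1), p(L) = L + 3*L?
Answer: 8100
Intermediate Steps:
b(z) = -5 (b(z) = 5/(-3 + (-4 + 6)) = 5/(-3 + 2) = 5/(-1) = 5*(-1) = -5)
p(L) = 4*L
r(E) = -9 + E (r(E) = -4 + (E + 5*(-1)) = -4 + (E - 5) = -4 + (-5 + E) = -9 + E)
l(C) = 6 (l(C) = 2*3 = 6)
V(d) = 6*d
V(5 + (p(5) + r(-1)))² = (6*(5 + (4*5 + (-9 - 1))))² = (6*(5 + (20 - 10)))² = (6*(5 + 10))² = (6*15)² = 90² = 8100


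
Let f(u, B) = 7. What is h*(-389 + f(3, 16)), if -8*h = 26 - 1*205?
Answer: -34189/4 ≈ -8547.3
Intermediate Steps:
h = 179/8 (h = -(26 - 1*205)/8 = -(26 - 205)/8 = -1/8*(-179) = 179/8 ≈ 22.375)
h*(-389 + f(3, 16)) = 179*(-389 + 7)/8 = (179/8)*(-382) = -34189/4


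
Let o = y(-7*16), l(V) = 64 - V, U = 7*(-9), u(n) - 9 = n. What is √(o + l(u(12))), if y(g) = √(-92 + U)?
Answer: √(43 + I*√155) ≈ 6.6244 + 0.9397*I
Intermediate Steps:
u(n) = 9 + n
U = -63
y(g) = I*√155 (y(g) = √(-92 - 63) = √(-155) = I*√155)
o = I*√155 ≈ 12.45*I
√(o + l(u(12))) = √(I*√155 + (64 - (9 + 12))) = √(I*√155 + (64 - 1*21)) = √(I*√155 + (64 - 21)) = √(I*√155 + 43) = √(43 + I*√155)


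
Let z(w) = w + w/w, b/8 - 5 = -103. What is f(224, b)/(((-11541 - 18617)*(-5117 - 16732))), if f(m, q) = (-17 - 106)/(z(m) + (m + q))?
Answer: 41/73579639190 ≈ 5.5722e-10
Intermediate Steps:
b = -784 (b = 40 + 8*(-103) = 40 - 824 = -784)
z(w) = 1 + w (z(w) = w + 1 = 1 + w)
f(m, q) = -123/(1 + q + 2*m) (f(m, q) = (-17 - 106)/((1 + m) + (m + q)) = -123/(1 + q + 2*m))
f(224, b)/(((-11541 - 18617)*(-5117 - 16732))) = (-123/(1 - 784 + 2*224))/(((-11541 - 18617)*(-5117 - 16732))) = (-123/(1 - 784 + 448))/((-30158*(-21849))) = -123/(-335)/658922142 = -123*(-1/335)*(1/658922142) = (123/335)*(1/658922142) = 41/73579639190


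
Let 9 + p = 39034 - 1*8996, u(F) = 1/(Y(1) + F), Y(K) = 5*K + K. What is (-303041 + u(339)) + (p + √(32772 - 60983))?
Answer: -94189139/345 + I*√28211 ≈ -2.7301e+5 + 167.96*I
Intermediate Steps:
Y(K) = 6*K
u(F) = 1/(6 + F) (u(F) = 1/(6*1 + F) = 1/(6 + F))
p = 30029 (p = -9 + (39034 - 1*8996) = -9 + (39034 - 8996) = -9 + 30038 = 30029)
(-303041 + u(339)) + (p + √(32772 - 60983)) = (-303041 + 1/(6 + 339)) + (30029 + √(32772 - 60983)) = (-303041 + 1/345) + (30029 + √(-28211)) = (-303041 + 1/345) + (30029 + I*√28211) = -104549144/345 + (30029 + I*√28211) = -94189139/345 + I*√28211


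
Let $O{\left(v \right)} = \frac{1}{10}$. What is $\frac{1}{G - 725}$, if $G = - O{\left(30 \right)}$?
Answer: $- \frac{10}{7251} \approx -0.0013791$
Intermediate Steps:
$O{\left(v \right)} = \frac{1}{10}$
$G = - \frac{1}{10}$ ($G = \left(-1\right) \frac{1}{10} = - \frac{1}{10} \approx -0.1$)
$\frac{1}{G - 725} = \frac{1}{- \frac{1}{10} - 725} = \frac{1}{- \frac{7251}{10}} = - \frac{10}{7251}$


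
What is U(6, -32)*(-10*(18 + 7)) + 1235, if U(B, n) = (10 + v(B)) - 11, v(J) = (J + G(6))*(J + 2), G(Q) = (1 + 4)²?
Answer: -60515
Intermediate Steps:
G(Q) = 25 (G(Q) = 5² = 25)
v(J) = (2 + J)*(25 + J) (v(J) = (J + 25)*(J + 2) = (25 + J)*(2 + J) = (2 + J)*(25 + J))
U(B, n) = 49 + B² + 27*B (U(B, n) = (10 + (50 + B² + 27*B)) - 11 = (60 + B² + 27*B) - 11 = 49 + B² + 27*B)
U(6, -32)*(-10*(18 + 7)) + 1235 = (49 + 6² + 27*6)*(-10*(18 + 7)) + 1235 = (49 + 36 + 162)*(-10*25) + 1235 = 247*(-250) + 1235 = -61750 + 1235 = -60515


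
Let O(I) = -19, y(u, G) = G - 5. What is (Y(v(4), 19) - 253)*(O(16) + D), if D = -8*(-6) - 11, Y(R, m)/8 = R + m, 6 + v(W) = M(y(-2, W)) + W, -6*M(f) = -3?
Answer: -2034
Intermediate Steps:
y(u, G) = -5 + G
M(f) = ½ (M(f) = -⅙*(-3) = ½)
v(W) = -11/2 + W (v(W) = -6 + (½ + W) = -11/2 + W)
Y(R, m) = 8*R + 8*m (Y(R, m) = 8*(R + m) = 8*R + 8*m)
D = 37 (D = 48 - 11 = 37)
(Y(v(4), 19) - 253)*(O(16) + D) = ((8*(-11/2 + 4) + 8*19) - 253)*(-19 + 37) = ((8*(-3/2) + 152) - 253)*18 = ((-12 + 152) - 253)*18 = (140 - 253)*18 = -113*18 = -2034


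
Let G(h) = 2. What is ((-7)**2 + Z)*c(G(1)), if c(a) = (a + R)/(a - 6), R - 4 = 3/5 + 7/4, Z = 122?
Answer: -28557/80 ≈ -356.96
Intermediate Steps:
R = 127/20 (R = 4 + (3/5 + 7/4) = 4 + 47/20 = 127/20 ≈ 6.3500)
c(a) = (127/20 + a)/(-6 + a) (c(a) = (a + 127/20)/(a - 6) = (127/20 + a)/(-6 + a))
((-7)**2 + Z)*c(G(1)) = ((-7)**2 + 122)*((127/20 + 2)/(-6 + 2)) = (49 + 122)*((167/20)/(-4)) = 171*(-1/4*167/20) = 171*(-167/80) = -28557/80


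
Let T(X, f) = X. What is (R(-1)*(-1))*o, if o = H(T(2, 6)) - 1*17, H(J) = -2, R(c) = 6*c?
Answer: -114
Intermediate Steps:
o = -19 (o = -2 - 1*17 = -2 - 17 = -19)
(R(-1)*(-1))*o = ((6*(-1))*(-1))*(-19) = -6*(-1)*(-19) = 6*(-19) = -114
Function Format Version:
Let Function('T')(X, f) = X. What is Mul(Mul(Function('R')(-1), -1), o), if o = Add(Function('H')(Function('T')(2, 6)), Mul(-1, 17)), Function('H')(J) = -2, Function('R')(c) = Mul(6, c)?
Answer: -114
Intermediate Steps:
o = -19 (o = Add(-2, Mul(-1, 17)) = Add(-2, -17) = -19)
Mul(Mul(Function('R')(-1), -1), o) = Mul(Mul(Mul(6, -1), -1), -19) = Mul(Mul(-6, -1), -19) = Mul(6, -19) = -114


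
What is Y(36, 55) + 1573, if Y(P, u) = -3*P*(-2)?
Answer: 1789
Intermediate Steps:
Y(P, u) = 6*P
Y(36, 55) + 1573 = 6*36 + 1573 = 216 + 1573 = 1789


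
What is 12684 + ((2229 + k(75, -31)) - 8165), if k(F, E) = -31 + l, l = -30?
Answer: 6687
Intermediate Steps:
k(F, E) = -61 (k(F, E) = -31 - 30 = -61)
12684 + ((2229 + k(75, -31)) - 8165) = 12684 + ((2229 - 61) - 8165) = 12684 + (2168 - 8165) = 12684 - 5997 = 6687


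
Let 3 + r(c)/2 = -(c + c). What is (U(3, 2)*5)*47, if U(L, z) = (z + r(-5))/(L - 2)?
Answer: 3760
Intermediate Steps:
r(c) = -6 - 4*c (r(c) = -6 + 2*(-(c + c)) = -6 + 2*(-2*c) = -6 - 4*c)
U(L, z) = (14 + z)/(-2 + L) (U(L, z) = (z + (-6 - 4*(-5)))/(L - 2) = (z + (-6 + 20))/(-2 + L) = (z + 14)/(-2 + L) = (14 + z)/(-2 + L))
(U(3, 2)*5)*47 = (((14 + 2)/(-2 + 3))*5)*47 = ((16/1)*5)*47 = ((1*16)*5)*47 = (16*5)*47 = 80*47 = 3760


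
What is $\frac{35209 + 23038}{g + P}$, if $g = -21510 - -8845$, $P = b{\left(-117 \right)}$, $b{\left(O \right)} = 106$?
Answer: $- \frac{58247}{12559} \approx -4.6379$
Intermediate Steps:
$P = 106$
$g = -12665$ ($g = -21510 + 8845 = -12665$)
$\frac{35209 + 23038}{g + P} = \frac{35209 + 23038}{-12665 + 106} = \frac{58247}{-12559} = 58247 \left(- \frac{1}{12559}\right) = - \frac{58247}{12559}$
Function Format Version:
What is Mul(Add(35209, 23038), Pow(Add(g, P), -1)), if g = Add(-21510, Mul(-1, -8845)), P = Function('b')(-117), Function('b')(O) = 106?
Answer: Rational(-58247, 12559) ≈ -4.6379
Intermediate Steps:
P = 106
g = -12665 (g = Add(-21510, 8845) = -12665)
Mul(Add(35209, 23038), Pow(Add(g, P), -1)) = Mul(Add(35209, 23038), Pow(Add(-12665, 106), -1)) = Mul(58247, Pow(-12559, -1)) = Mul(58247, Rational(-1, 12559)) = Rational(-58247, 12559)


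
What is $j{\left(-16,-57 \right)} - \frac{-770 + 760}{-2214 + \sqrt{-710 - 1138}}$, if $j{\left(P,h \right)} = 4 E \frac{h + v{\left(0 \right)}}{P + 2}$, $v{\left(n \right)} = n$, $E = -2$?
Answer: $- \frac{93182151}{2860459} - \frac{5 i \sqrt{462}}{1225911} \approx -32.576 - 8.7666 \cdot 10^{-5} i$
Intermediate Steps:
$j{\left(P,h \right)} = - \frac{8 h}{2 + P}$ ($j{\left(P,h \right)} = 4 \left(-2\right) \frac{h + 0}{P + 2} = - 8 \frac{h}{2 + P} = - \frac{8 h}{2 + P}$)
$j{\left(-16,-57 \right)} - \frac{-770 + 760}{-2214 + \sqrt{-710 - 1138}} = \left(-8\right) \left(-57\right) \frac{1}{2 - 16} - \frac{-770 + 760}{-2214 + \sqrt{-710 - 1138}} = \left(-8\right) \left(-57\right) \frac{1}{-14} - - \frac{10}{-2214 + \sqrt{-1848}} = \left(-8\right) \left(-57\right) \left(- \frac{1}{14}\right) - - \frac{10}{-2214 + 2 i \sqrt{462}} = - \frac{228}{7} + \frac{10}{-2214 + 2 i \sqrt{462}}$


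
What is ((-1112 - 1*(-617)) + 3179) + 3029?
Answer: 5713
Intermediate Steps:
((-1112 - 1*(-617)) + 3179) + 3029 = ((-1112 + 617) + 3179) + 3029 = (-495 + 3179) + 3029 = 2684 + 3029 = 5713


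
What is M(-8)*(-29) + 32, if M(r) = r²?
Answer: -1824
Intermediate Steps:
M(-8)*(-29) + 32 = (-8)²*(-29) + 32 = 64*(-29) + 32 = -1856 + 32 = -1824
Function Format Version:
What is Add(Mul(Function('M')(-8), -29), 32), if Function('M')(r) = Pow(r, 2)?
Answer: -1824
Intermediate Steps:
Add(Mul(Function('M')(-8), -29), 32) = Add(Mul(Pow(-8, 2), -29), 32) = Add(Mul(64, -29), 32) = Add(-1856, 32) = -1824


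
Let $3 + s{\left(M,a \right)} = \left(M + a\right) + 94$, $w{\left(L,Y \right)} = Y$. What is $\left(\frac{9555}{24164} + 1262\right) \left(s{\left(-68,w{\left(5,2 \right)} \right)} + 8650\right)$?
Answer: $\frac{37803819575}{3452} \approx 1.0951 \cdot 10^{7}$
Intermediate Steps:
$s{\left(M,a \right)} = 91 + M + a$ ($s{\left(M,a \right)} = -3 + \left(\left(M + a\right) + 94\right) = -3 + \left(94 + M + a\right) = 91 + M + a$)
$\left(\frac{9555}{24164} + 1262\right) \left(s{\left(-68,w{\left(5,2 \right)} \right)} + 8650\right) = \left(\frac{9555}{24164} + 1262\right) \left(\left(91 - 68 + 2\right) + 8650\right) = \left(9555 \cdot \frac{1}{24164} + 1262\right) \left(25 + 8650\right) = \left(\frac{1365}{3452} + 1262\right) 8675 = \frac{4357789}{3452} \cdot 8675 = \frac{37803819575}{3452}$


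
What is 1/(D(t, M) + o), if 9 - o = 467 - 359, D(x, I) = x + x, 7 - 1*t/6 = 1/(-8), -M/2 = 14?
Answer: -2/27 ≈ -0.074074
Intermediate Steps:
M = -28 (M = -2*14 = -28)
t = 171/4 (t = 42 - 6/(-8) = 42 - 6*(-1/8) = 42 + 3/4 = 171/4 ≈ 42.750)
D(x, I) = 2*x
o = -99 (o = 9 - (467 - 359) = 9 - 1*108 = 9 - 108 = -99)
1/(D(t, M) + o) = 1/(2*(171/4) - 99) = 1/(171/2 - 99) = 1/(-27/2) = -2/27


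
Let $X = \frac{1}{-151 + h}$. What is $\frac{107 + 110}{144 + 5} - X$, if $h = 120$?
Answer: $\frac{6876}{4619} \approx 1.4886$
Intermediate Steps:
$X = - \frac{1}{31}$ ($X = \frac{1}{-151 + 120} = \frac{1}{-31} = - \frac{1}{31} \approx -0.032258$)
$\frac{107 + 110}{144 + 5} - X = \frac{107 + 110}{144 + 5} - - \frac{1}{31} = \frac{217}{149} + \frac{1}{31} = \frac{6876}{4619}$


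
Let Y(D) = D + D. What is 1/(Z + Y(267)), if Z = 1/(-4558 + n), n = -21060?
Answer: 25618/13680011 ≈ 0.0018727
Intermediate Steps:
Y(D) = 2*D
Z = -1/25618 (Z = 1/(-4558 - 21060) = 1/(-25618) = -1/25618 ≈ -3.9035e-5)
1/(Z + Y(267)) = 1/(-1/25618 + 2*267) = 1/(-1/25618 + 534) = 1/(13680011/25618) = 25618/13680011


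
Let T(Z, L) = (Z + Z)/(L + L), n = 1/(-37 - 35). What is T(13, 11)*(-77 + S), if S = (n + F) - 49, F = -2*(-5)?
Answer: -108589/792 ≈ -137.11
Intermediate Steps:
F = 10
n = -1/72 (n = 1/(-72) = -1/72 ≈ -0.013889)
T(Z, L) = Z/L (T(Z, L) = (2*Z)/((2*L)) = (2*Z)*(1/(2*L)) = Z/L)
S = -2809/72 (S = (-1/72 + 10) - 49 = 719/72 - 49 = -2809/72 ≈ -39.014)
T(13, 11)*(-77 + S) = (13/11)*(-77 - 2809/72) = (13*(1/11))*(-8353/72) = (13/11)*(-8353/72) = -108589/792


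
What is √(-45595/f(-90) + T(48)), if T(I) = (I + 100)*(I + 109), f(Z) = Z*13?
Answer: √141604918/78 ≈ 152.56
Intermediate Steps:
f(Z) = 13*Z
T(I) = (100 + I)*(109 + I)
√(-45595/f(-90) + T(48)) = √(-45595/(13*(-90)) + (10900 + 48² + 209*48)) = √(-45595/(-1170) + (10900 + 2304 + 10032)) = √(-45595*(-1/1170) + 23236) = √(9119/234 + 23236) = √(5446343/234) = √141604918/78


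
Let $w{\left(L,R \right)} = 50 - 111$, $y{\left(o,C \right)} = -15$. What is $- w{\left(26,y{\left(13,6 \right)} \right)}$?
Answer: $61$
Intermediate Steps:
$w{\left(L,R \right)} = -61$
$- w{\left(26,y{\left(13,6 \right)} \right)} = \left(-1\right) \left(-61\right) = 61$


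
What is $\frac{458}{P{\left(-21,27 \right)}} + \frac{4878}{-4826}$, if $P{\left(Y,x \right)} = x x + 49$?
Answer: $- \frac{396194}{938657} \approx -0.42209$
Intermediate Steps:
$P{\left(Y,x \right)} = 49 + x^{2}$ ($P{\left(Y,x \right)} = x^{2} + 49 = 49 + x^{2}$)
$\frac{458}{P{\left(-21,27 \right)}} + \frac{4878}{-4826} = \frac{458}{49 + 27^{2}} + \frac{4878}{-4826} = \frac{458}{49 + 729} + 4878 \left(- \frac{1}{4826}\right) = \frac{458}{778} - \frac{2439}{2413} = 458 \cdot \frac{1}{778} - \frac{2439}{2413} = \frac{229}{389} - \frac{2439}{2413} = - \frac{396194}{938657}$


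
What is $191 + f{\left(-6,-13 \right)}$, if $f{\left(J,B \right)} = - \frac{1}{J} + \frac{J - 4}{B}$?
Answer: $\frac{14971}{78} \approx 191.94$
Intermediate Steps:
$f{\left(J,B \right)} = - \frac{1}{J} + \frac{-4 + J}{B}$
$191 + f{\left(-6,-13 \right)} = 191 + \frac{\left(-1\right) \left(-13\right) - 6 \left(-4 - 6\right)}{\left(-13\right) \left(-6\right)} = 191 - - \frac{13 - -60}{78} = 191 - - \frac{13 + 60}{78} = 191 - \left(- \frac{1}{78}\right) 73 = 191 + \frac{73}{78} = \frac{14971}{78}$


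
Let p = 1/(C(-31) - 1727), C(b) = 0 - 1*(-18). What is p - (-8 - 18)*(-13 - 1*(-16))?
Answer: 133301/1709 ≈ 77.999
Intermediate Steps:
C(b) = 18 (C(b) = 0 + 18 = 18)
p = -1/1709 (p = 1/(18 - 1727) = 1/(-1709) = -1/1709 ≈ -0.00058514)
p - (-8 - 18)*(-13 - 1*(-16)) = -1/1709 - (-8 - 18)*(-13 - 1*(-16)) = -1/1709 - (-26)*(-13 + 16) = -1/1709 - (-26)*3 = -1/1709 - 1*(-78) = -1/1709 + 78 = 133301/1709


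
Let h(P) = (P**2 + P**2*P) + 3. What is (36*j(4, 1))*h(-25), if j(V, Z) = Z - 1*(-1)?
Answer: -1079784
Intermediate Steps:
j(V, Z) = 1 + Z (j(V, Z) = Z + 1 = 1 + Z)
h(P) = 3 + P**2 + P**3 (h(P) = (P**2 + P**3) + 3 = 3 + P**2 + P**3)
(36*j(4, 1))*h(-25) = (36*(1 + 1))*(3 + (-25)**2 + (-25)**3) = (36*2)*(3 + 625 - 15625) = 72*(-14997) = -1079784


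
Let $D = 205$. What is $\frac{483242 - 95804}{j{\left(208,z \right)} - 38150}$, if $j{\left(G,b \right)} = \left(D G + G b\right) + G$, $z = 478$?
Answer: $\frac{193719}{52061} \approx 3.721$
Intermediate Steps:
$j{\left(G,b \right)} = 206 G + G b$ ($j{\left(G,b \right)} = \left(205 G + G b\right) + G = 206 G + G b$)
$\frac{483242 - 95804}{j{\left(208,z \right)} - 38150} = \frac{483242 - 95804}{208 \left(206 + 478\right) - 38150} = \frac{387438}{208 \cdot 684 - 38150} = \frac{387438}{142272 - 38150} = \frac{387438}{104122} = 387438 \cdot \frac{1}{104122} = \frac{193719}{52061}$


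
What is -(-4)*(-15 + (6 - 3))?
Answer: -48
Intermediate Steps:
-(-4)*(-15 + (6 - 3)) = -(-4)*(-15 + 3) = -(-4)*(-12) = -1*48 = -48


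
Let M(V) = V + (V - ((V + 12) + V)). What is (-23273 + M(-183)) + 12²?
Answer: -23141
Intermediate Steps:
M(V) = -12 (M(V) = V + (V - ((12 + V) + V)) = V + (V - (12 + 2*V)) = V + (V + (-12 - 2*V)) = V + (-12 - V) = -12)
(-23273 + M(-183)) + 12² = (-23273 - 12) + 12² = -23285 + 144 = -23141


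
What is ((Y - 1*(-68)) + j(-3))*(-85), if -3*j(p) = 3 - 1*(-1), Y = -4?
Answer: -15980/3 ≈ -5326.7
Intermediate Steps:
j(p) = -4/3 (j(p) = -(3 - 1*(-1))/3 = -(3 + 1)/3 = -⅓*4 = -4/3)
((Y - 1*(-68)) + j(-3))*(-85) = ((-4 - 1*(-68)) - 4/3)*(-85) = ((-4 + 68) - 4/3)*(-85) = (64 - 4/3)*(-85) = (188/3)*(-85) = -15980/3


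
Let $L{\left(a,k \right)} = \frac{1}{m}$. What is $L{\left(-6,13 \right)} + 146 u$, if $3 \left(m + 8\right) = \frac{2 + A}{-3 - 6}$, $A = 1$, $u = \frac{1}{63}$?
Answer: $\frac{10091}{4599} \approx 2.1942$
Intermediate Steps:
$u = \frac{1}{63} \approx 0.015873$
$m = - \frac{73}{9}$ ($m = -8 + \frac{\left(2 + 1\right) \frac{1}{-3 - 6}}{3} = -8 + \frac{3 \frac{1}{-9}}{3} = -8 + \frac{3 \left(- \frac{1}{9}\right)}{3} = -8 + \frac{1}{3} \left(- \frac{1}{3}\right) = -8 - \frac{1}{9} = - \frac{73}{9} \approx -8.1111$)
$L{\left(a,k \right)} = - \frac{9}{73}$ ($L{\left(a,k \right)} = \frac{1}{- \frac{73}{9}} = - \frac{9}{73}$)
$L{\left(-6,13 \right)} + 146 u = - \frac{9}{73} + 146 \cdot \frac{1}{63} = - \frac{9}{73} + \frac{146}{63} = \frac{10091}{4599}$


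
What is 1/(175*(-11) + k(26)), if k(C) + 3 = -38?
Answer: -1/1966 ≈ -0.00050865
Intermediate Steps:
k(C) = -41 (k(C) = -3 - 38 = -41)
1/(175*(-11) + k(26)) = 1/(175*(-11) - 41) = 1/(-1925 - 41) = 1/(-1966) = -1/1966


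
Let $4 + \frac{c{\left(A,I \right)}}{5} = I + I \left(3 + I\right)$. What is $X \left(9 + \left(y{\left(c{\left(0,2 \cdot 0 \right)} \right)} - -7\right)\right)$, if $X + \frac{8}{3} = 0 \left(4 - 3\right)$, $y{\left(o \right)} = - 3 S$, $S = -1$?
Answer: $- \frac{152}{3} \approx -50.667$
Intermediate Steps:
$c{\left(A,I \right)} = -20 + 5 I + 5 I \left(3 + I\right)$ ($c{\left(A,I \right)} = -20 + 5 \left(I + I \left(3 + I\right)\right) = -20 + \left(5 I + 5 I \left(3 + I\right)\right) = -20 + 5 I + 5 I \left(3 + I\right)$)
$y{\left(o \right)} = 3$ ($y{\left(o \right)} = \left(-3\right) \left(-1\right) = 3$)
$X = - \frac{8}{3}$ ($X = - \frac{8}{3} + 0 \left(4 - 3\right) = - \frac{8}{3} + 0 \cdot 1 = - \frac{8}{3} + 0 = - \frac{8}{3} \approx -2.6667$)
$X \left(9 + \left(y{\left(c{\left(0,2 \cdot 0 \right)} \right)} - -7\right)\right) = - \frac{8 \left(9 + \left(3 - -7\right)\right)}{3} = - \frac{8 \left(9 + \left(3 + 7\right)\right)}{3} = - \frac{8 \left(9 + 10\right)}{3} = \left(- \frac{8}{3}\right) 19 = - \frac{152}{3}$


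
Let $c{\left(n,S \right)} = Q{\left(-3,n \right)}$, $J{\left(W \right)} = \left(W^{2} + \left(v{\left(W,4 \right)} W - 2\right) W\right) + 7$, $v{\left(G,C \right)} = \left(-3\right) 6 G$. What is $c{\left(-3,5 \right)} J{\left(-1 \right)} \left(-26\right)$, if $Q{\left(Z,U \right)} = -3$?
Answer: $2184$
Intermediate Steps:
$v{\left(G,C \right)} = - 18 G$
$J{\left(W \right)} = 7 + W^{2} + W \left(-2 - 18 W^{2}\right)$ ($J{\left(W \right)} = \left(W^{2} + \left(- 18 W W - 2\right) W\right) + 7 = \left(W^{2} + \left(- 18 W^{2} - 2\right) W\right) + 7 = \left(W^{2} + \left(-2 - 18 W^{2}\right) W\right) + 7 = \left(W^{2} + W \left(-2 - 18 W^{2}\right)\right) + 7 = 7 + W^{2} + W \left(-2 - 18 W^{2}\right)$)
$c{\left(n,S \right)} = -3$
$c{\left(-3,5 \right)} J{\left(-1 \right)} \left(-26\right) = - 3 \left(7 + \left(-1\right)^{2} - 18 \left(-1\right)^{3} - -2\right) \left(-26\right) = - 3 \left(7 + 1 - -18 + 2\right) \left(-26\right) = - 3 \left(7 + 1 + 18 + 2\right) \left(-26\right) = \left(-3\right) 28 \left(-26\right) = \left(-84\right) \left(-26\right) = 2184$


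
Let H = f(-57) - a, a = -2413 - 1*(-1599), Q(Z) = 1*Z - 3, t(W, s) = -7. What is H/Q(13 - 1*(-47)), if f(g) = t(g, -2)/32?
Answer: 26041/1824 ≈ 14.277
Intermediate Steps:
f(g) = -7/32
Q(Z) = -3 + Z (Q(Z) = Z - 3 = -3 + Z)
a = -814 (a = -2413 + 1599 = -814)
H = 26041/32 (H = -7/32 - 1*(-814) = -7/32 + 814 = 26041/32 ≈ 813.78)
H/Q(13 - 1*(-47)) = 26041/(32*(-3 + (13 - 1*(-47)))) = 26041/(32*(-3 + (13 + 47))) = 26041/(32*(-3 + 60)) = (26041/32)/57 = (26041/32)*(1/57) = 26041/1824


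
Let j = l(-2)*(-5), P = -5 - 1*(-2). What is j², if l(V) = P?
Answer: 225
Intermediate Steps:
P = -3 (P = -5 + 2 = -3)
l(V) = -3
j = 15 (j = -3*(-5) = 15)
j² = 15² = 225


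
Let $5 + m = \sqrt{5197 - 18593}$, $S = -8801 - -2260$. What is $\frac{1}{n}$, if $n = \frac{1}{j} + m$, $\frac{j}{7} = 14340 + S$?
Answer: $- \frac{3725480913}{9999972364825} - \frac{2980395649 i \sqrt{3349}}{19999944729650} \approx -0.00037255 - 0.0086239 i$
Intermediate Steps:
$S = -6541$ ($S = -8801 + 2260 = -6541$)
$m = -5 + 2 i \sqrt{3349}$ ($m = -5 + \sqrt{5197 - 18593} = -5 + \sqrt{-13396} = -5 + 2 i \sqrt{3349} \approx -5.0 + 115.74 i$)
$j = 54593$ ($j = 7 \left(14340 - 6541\right) = 7 \cdot 7799 = 54593$)
$n = - \frac{272964}{54593} + 2 i \sqrt{3349}$ ($n = \frac{1}{54593} - \left(5 - 2 i \sqrt{3349}\right) = - \frac{272964}{54593} + 2 i \sqrt{3349} \approx -5.0 + 115.74 i$)
$\frac{1}{n} = \frac{1}{- \frac{272964}{54593} + 2 i \sqrt{3349}}$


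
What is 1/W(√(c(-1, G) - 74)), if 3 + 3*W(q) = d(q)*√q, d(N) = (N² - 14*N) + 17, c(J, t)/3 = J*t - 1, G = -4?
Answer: -3/(3 + 2*65^(¼)*√I*(24 + 7*I*√65)) ≈ 0.0031676 + 0.0080402*I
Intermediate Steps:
c(J, t) = -3 + 3*J*t (c(J, t) = 3*(J*t - 1) = 3*(-1 + J*t) = -3 + 3*J*t)
d(N) = 17 + N² - 14*N
W(q) = -1 + √q*(17 + q² - 14*q)/3 (W(q) = -1 + ((17 + q² - 14*q)*√q)/3 = -1 + (√q*(17 + q² - 14*q))/3 = -1 + √q*(17 + q² - 14*q)/3)
1/W(√(c(-1, G) - 74)) = 1/(-1 + √(√((-3 + 3*(-1)*(-4)) - 74))*(17 + (√((-3 + 3*(-1)*(-4)) - 74))² - 14*√((-3 + 3*(-1)*(-4)) - 74))/3) = 1/(-1 + √(√((-3 + 12) - 74))*(17 + (√((-3 + 12) - 74))² - 14*√((-3 + 12) - 74))/3) = 1/(-1 + √(√(9 - 74))*(17 + (√(9 - 74))² - 14*√(9 - 74))/3) = 1/(-1 + √(√(-65))*(17 + (√(-65))² - 14*I*√65)/3) = 1/(-1 + √(I*√65)*(17 + (I*√65)² - 14*I*√65)/3) = 1/(-1 + (65^(¼)*√I)*(17 - 65 - 14*I*√65)/3) = 1/(-1 + (65^(¼)*√I)*(-48 - 14*I*√65)/3) = 1/(-1 + 65^(¼)*√I*(-48 - 14*I*√65)/3)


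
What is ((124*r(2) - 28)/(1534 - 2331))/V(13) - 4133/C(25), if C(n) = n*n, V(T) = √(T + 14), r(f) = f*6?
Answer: -4133/625 - 1460*√3/7173 ≈ -6.9653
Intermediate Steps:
r(f) = 6*f
V(T) = √(14 + T)
C(n) = n²
((124*r(2) - 28)/(1534 - 2331))/V(13) - 4133/C(25) = ((124*(6*2) - 28)/(1534 - 2331))/(√(14 + 13)) - 4133/(25²) = ((124*12 - 28)/(-797))/(√27) - 4133/625 = ((1488 - 28)*(-1/797))/((3*√3)) - 4133*1/625 = (1460*(-1/797))*(√3/9) - 4133/625 = -1460*√3/7173 - 4133/625 = -4133/625 - 1460*√3/7173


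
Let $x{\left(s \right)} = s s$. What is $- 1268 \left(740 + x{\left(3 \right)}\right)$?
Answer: $-949732$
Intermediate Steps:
$x{\left(s \right)} = s^{2}$
$- 1268 \left(740 + x{\left(3 \right)}\right) = - 1268 \left(740 + 3^{2}\right) = - 1268 \left(740 + 9\right) = \left(-1268\right) 749 = -949732$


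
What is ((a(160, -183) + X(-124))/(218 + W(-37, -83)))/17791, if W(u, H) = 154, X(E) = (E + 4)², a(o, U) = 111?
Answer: 4837/2206084 ≈ 0.0021926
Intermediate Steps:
X(E) = (4 + E)²
((a(160, -183) + X(-124))/(218 + W(-37, -83)))/17791 = ((111 + (4 - 124)²)/(218 + 154))/17791 = ((111 + (-120)²)/372)*(1/17791) = ((111 + 14400)*(1/372))*(1/17791) = (14511*(1/372))*(1/17791) = (4837/124)*(1/17791) = 4837/2206084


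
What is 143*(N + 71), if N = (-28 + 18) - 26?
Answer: 5005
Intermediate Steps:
N = -36 (N = -10 - 26 = -36)
143*(N + 71) = 143*(-36 + 71) = 143*35 = 5005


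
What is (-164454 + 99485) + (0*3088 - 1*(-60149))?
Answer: -4820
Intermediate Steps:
(-164454 + 99485) + (0*3088 - 1*(-60149)) = -64969 + (0 + 60149) = -64969 + 60149 = -4820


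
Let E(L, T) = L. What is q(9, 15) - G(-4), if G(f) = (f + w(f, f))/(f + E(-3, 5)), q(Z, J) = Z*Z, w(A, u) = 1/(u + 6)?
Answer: 161/2 ≈ 80.500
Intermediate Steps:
w(A, u) = 1/(6 + u)
q(Z, J) = Z²
G(f) = (f + 1/(6 + f))/(-3 + f) (G(f) = (f + 1/(6 + f))/(f - 3) = (f + 1/(6 + f))/(-3 + f))
q(9, 15) - G(-4) = 9² - (1 - 4*(6 - 4))/((-3 - 4)*(6 - 4)) = 81 - (1 - 4*2)/((-7)*2) = 81 - (-1)*(1 - 8)/(7*2) = 81 - (-1)*(-7)/(7*2) = 81 - 1*½ = 81 - ½ = 161/2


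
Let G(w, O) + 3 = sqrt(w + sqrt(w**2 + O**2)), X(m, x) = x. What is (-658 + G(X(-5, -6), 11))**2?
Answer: (661 - sqrt(-6 + sqrt(157)))**2 ≈ 4.3355e+5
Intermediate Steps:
G(w, O) = -3 + sqrt(w + sqrt(O**2 + w**2)) (G(w, O) = -3 + sqrt(w + sqrt(w**2 + O**2)) = -3 + sqrt(w + sqrt(O**2 + w**2)))
(-658 + G(X(-5, -6), 11))**2 = (-658 + (-3 + sqrt(-6 + sqrt(11**2 + (-6)**2))))**2 = (-658 + (-3 + sqrt(-6 + sqrt(121 + 36))))**2 = (-658 + (-3 + sqrt(-6 + sqrt(157))))**2 = (-661 + sqrt(-6 + sqrt(157)))**2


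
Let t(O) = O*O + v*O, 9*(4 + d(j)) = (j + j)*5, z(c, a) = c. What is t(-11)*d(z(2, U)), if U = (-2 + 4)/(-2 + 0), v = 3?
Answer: -1408/9 ≈ -156.44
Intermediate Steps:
U = -1 (U = 2/(-2) = 2*(-½) = -1)
d(j) = -4 + 10*j/9 (d(j) = -4 + ((j + j)*5)/9 = -4 + ((2*j)*5)/9 = -4 + (10*j)/9 = -4 + 10*j/9)
t(O) = O² + 3*O (t(O) = O*O + 3*O = O² + 3*O)
t(-11)*d(z(2, U)) = (-11*(3 - 11))*(-4 + (10/9)*2) = (-11*(-8))*(-4 + 20/9) = 88*(-16/9) = -1408/9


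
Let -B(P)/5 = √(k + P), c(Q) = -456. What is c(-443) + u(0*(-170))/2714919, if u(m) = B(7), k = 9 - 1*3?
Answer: -456 - 5*√13/2714919 ≈ -456.00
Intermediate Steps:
k = 6 (k = 9 - 3 = 6)
B(P) = -5*√(6 + P)
u(m) = -5*√13 (u(m) = -5*√(6 + 7) = -5*√13)
c(-443) + u(0*(-170))/2714919 = -456 - 5*√13/2714919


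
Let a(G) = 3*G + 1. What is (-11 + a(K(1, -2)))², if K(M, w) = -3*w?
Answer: 64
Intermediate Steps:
a(G) = 1 + 3*G
(-11 + a(K(1, -2)))² = (-11 + (1 + 3*(-3*(-2))))² = (-11 + (1 + 3*6))² = (-11 + (1 + 18))² = (-11 + 19)² = 8² = 64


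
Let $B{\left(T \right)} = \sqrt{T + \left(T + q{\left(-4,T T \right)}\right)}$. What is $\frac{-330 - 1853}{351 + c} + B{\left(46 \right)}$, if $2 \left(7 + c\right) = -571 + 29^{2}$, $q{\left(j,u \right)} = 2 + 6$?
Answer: $\frac{2607}{479} \approx 5.4426$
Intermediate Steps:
$q{\left(j,u \right)} = 8$
$c = 128$ ($c = -7 + \frac{-571 + 29^{2}}{2} = -7 + \frac{-571 + 841}{2} = -7 + \frac{1}{2} \cdot 270 = -7 + 135 = 128$)
$B{\left(T \right)} = \sqrt{8 + 2 T}$ ($B{\left(T \right)} = \sqrt{T + \left(T + 8\right)} = \sqrt{T + \left(8 + T\right)} = \sqrt{8 + 2 T}$)
$\frac{-330 - 1853}{351 + c} + B{\left(46 \right)} = \frac{-330 - 1853}{351 + 128} + \sqrt{8 + 2 \cdot 46} = - \frac{2183}{479} + \sqrt{8 + 92} = \left(-2183\right) \frac{1}{479} + \sqrt{100} = - \frac{2183}{479} + 10 = \frac{2607}{479}$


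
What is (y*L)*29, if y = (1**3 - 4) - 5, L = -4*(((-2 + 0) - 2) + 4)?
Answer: 0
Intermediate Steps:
L = 0 (L = -4*((-2 - 2) + 4) = -4*(-4 + 4) = -4*0 = 0)
y = -8 (y = (1 - 4) - 5 = -3 - 5 = -8)
(y*L)*29 = -8*0*29 = 0*29 = 0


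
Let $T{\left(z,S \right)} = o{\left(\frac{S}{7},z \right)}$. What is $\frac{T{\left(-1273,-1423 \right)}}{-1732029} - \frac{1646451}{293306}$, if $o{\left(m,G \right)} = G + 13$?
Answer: $- \frac{73111059321}{13026012766} \approx -5.6127$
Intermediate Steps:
$o{\left(m,G \right)} = 13 + G$
$T{\left(z,S \right)} = 13 + z$
$\frac{T{\left(-1273,-1423 \right)}}{-1732029} - \frac{1646451}{293306} = \frac{13 - 1273}{-1732029} - \frac{1646451}{293306} = \left(-1260\right) \left(- \frac{1}{1732029}\right) - \frac{1646451}{293306} = \frac{420}{577343} - \frac{1646451}{293306} = - \frac{73111059321}{13026012766}$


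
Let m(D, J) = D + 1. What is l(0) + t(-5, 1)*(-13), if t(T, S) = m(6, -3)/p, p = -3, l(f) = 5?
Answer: 106/3 ≈ 35.333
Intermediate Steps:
m(D, J) = 1 + D
t(T, S) = -7/3 (t(T, S) = (1 + 6)/(-3) = 7*(-1/3) = -7/3)
l(0) + t(-5, 1)*(-13) = 5 - 7/3*(-13) = 5 + 91/3 = 106/3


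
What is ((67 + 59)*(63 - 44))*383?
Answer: 916902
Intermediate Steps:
((67 + 59)*(63 - 44))*383 = (126*19)*383 = 2394*383 = 916902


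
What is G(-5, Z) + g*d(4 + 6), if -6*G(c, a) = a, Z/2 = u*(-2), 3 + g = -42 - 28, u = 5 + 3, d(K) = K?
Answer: -2174/3 ≈ -724.67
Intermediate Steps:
u = 8
g = -73 (g = -3 + (-42 - 28) = -3 - 70 = -73)
Z = -32 (Z = 2*(8*(-2)) = 2*(-16) = -32)
G(c, a) = -a/6
G(-5, Z) + g*d(4 + 6) = -⅙*(-32) - 73*(4 + 6) = 16/3 - 73*10 = 16/3 - 730 = -2174/3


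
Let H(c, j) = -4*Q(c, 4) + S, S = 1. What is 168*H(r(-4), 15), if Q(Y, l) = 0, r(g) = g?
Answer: 168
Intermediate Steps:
H(c, j) = 1 (H(c, j) = -4*0 + 1 = 0 + 1 = 1)
168*H(r(-4), 15) = 168*1 = 168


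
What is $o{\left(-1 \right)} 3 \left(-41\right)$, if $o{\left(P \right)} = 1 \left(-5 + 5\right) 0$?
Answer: $0$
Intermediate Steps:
$o{\left(P \right)} = 0$ ($o{\left(P \right)} = 1 \cdot 0 \cdot 0 = 1 \cdot 0 = 0$)
$o{\left(-1 \right)} 3 \left(-41\right) = 0 \cdot 3 \left(-41\right) = 0 \left(-41\right) = 0$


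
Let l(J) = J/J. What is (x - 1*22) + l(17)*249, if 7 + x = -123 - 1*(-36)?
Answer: 133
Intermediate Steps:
x = -94 (x = -7 + (-123 - 1*(-36)) = -7 + (-123 + 36) = -7 - 87 = -94)
l(J) = 1
(x - 1*22) + l(17)*249 = (-94 - 1*22) + 1*249 = (-94 - 22) + 249 = -116 + 249 = 133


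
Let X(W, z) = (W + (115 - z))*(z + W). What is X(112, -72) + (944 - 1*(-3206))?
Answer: 16110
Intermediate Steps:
X(W, z) = (W + z)*(115 + W - z) (X(W, z) = (115 + W - z)*(W + z) = (W + z)*(115 + W - z))
X(112, -72) + (944 - 1*(-3206)) = (112**2 - 1*(-72)**2 + 115*112 + 115*(-72)) + (944 - 1*(-3206)) = (12544 - 1*5184 + 12880 - 8280) + (944 + 3206) = (12544 - 5184 + 12880 - 8280) + 4150 = 11960 + 4150 = 16110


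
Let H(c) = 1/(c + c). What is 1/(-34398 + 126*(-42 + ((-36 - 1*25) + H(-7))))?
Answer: -1/47385 ≈ -2.1104e-5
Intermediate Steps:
H(c) = 1/(2*c)
1/(-34398 + 126*(-42 + ((-36 - 1*25) + H(-7)))) = 1/(-34398 + 126*(-42 + ((-36 - 1*25) + (½)/(-7)))) = 1/(-34398 + 126*(-42 + ((-36 - 25) + (½)*(-⅐)))) = 1/(-34398 + 126*(-42 + (-61 - 1/14))) = 1/(-34398 + 126*(-42 - 855/14)) = 1/(-34398 + 126*(-1443/14)) = 1/(-34398 - 12987) = 1/(-47385) = -1/47385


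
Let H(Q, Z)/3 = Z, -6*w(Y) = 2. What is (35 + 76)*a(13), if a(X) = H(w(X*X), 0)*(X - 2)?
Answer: 0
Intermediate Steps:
w(Y) = -⅓ (w(Y) = -⅙*2 = -⅓)
H(Q, Z) = 3*Z
a(X) = 0 (a(X) = (3*0)*(X - 2) = 0*(-2 + X) = 0)
(35 + 76)*a(13) = (35 + 76)*0 = 111*0 = 0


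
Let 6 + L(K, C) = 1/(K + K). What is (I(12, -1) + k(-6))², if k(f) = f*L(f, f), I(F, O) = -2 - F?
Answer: 2025/4 ≈ 506.25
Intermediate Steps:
L(K, C) = -6 + 1/(2*K) (L(K, C) = -6 + 1/(K + K) = -6 + 1/(2*K))
k(f) = f*(-6 + 1/(2*f))
(I(12, -1) + k(-6))² = ((-2 - 1*12) + (½ - 6*(-6)))² = ((-2 - 12) + (½ + 36))² = (-14 + 73/2)² = (45/2)² = 2025/4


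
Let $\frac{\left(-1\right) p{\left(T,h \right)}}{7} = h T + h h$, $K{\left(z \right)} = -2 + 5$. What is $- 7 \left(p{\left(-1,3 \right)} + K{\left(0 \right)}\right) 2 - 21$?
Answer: $525$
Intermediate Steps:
$K{\left(z \right)} = 3$
$p{\left(T,h \right)} = - 7 h^{2} - 7 T h$ ($p{\left(T,h \right)} = - 7 \left(h T + h h\right) = - 7 \left(T h + h^{2}\right) = - 7 \left(h^{2} + T h\right) = - 7 h^{2} - 7 T h$)
$- 7 \left(p{\left(-1,3 \right)} + K{\left(0 \right)}\right) 2 - 21 = - 7 \left(\left(-7\right) 3 \left(-1 + 3\right) + 3\right) 2 - 21 = - 7 \left(\left(-7\right) 3 \cdot 2 + 3\right) 2 - 21 = - 7 \left(-42 + 3\right) 2 - 21 = - 7 \left(\left(-39\right) 2\right) - 21 = \left(-7\right) \left(-78\right) - 21 = 546 - 21 = 525$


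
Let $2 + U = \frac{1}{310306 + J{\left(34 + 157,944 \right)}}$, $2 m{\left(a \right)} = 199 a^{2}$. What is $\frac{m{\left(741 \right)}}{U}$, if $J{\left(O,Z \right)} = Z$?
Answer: $- \frac{17004695394375}{622499} \approx -2.7317 \cdot 10^{7}$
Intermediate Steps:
$m{\left(a \right)} = \frac{199 a^{2}}{2}$
$U = - \frac{622499}{311250}$ ($U = -2 + \frac{1}{310306 + 944} = -2 + \frac{1}{311250} = - \frac{622499}{311250} \approx -2.0$)
$\frac{m{\left(741 \right)}}{U} = \frac{\frac{199}{2} \cdot 741^{2}}{- \frac{622499}{311250}} = \frac{199}{2} \cdot 549081 \left(- \frac{311250}{622499}\right) = \frac{109267119}{2} \left(- \frac{311250}{622499}\right) = - \frac{17004695394375}{622499}$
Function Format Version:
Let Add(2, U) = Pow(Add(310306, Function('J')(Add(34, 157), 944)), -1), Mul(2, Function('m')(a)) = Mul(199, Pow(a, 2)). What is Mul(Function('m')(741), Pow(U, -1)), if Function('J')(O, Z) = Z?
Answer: Rational(-17004695394375, 622499) ≈ -2.7317e+7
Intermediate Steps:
Function('m')(a) = Mul(Rational(199, 2), Pow(a, 2)) (Function('m')(a) = Mul(Rational(1, 2), Mul(199, Pow(a, 2))) = Mul(Rational(199, 2), Pow(a, 2)))
U = Rational(-622499, 311250) (U = Add(-2, Pow(Add(310306, 944), -1)) = Add(-2, Pow(311250, -1)) = Add(-2, Rational(1, 311250)) = Rational(-622499, 311250) ≈ -2.0000)
Mul(Function('m')(741), Pow(U, -1)) = Mul(Mul(Rational(199, 2), Pow(741, 2)), Pow(Rational(-622499, 311250), -1)) = Mul(Mul(Rational(199, 2), 549081), Rational(-311250, 622499)) = Mul(Rational(109267119, 2), Rational(-311250, 622499)) = Rational(-17004695394375, 622499)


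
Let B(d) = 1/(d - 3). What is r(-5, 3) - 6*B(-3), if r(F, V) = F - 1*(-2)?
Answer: -2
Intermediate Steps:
r(F, V) = 2 + F (r(F, V) = F + 2 = 2 + F)
B(d) = 1/(-3 + d)
r(-5, 3) - 6*B(-3) = (2 - 5) - 6/(-3 - 3) = -3 - 6/(-6) = -3 - 6*(-⅙) = -3 + 1 = -2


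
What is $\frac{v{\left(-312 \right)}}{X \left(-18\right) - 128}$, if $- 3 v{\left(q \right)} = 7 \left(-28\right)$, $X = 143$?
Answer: $- \frac{14}{579} \approx -0.02418$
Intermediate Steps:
$v{\left(q \right)} = \frac{196}{3}$ ($v{\left(q \right)} = - \frac{7 \left(-28\right)}{3} = \left(- \frac{1}{3}\right) \left(-196\right) = \frac{196}{3}$)
$\frac{v{\left(-312 \right)}}{X \left(-18\right) - 128} = \frac{196}{3 \left(143 \left(-18\right) - 128\right)} = \frac{196}{3 \left(-2574 - 128\right)} = \frac{196}{3 \left(-2702\right)} = \frac{196}{3} \left(- \frac{1}{2702}\right) = - \frac{14}{579}$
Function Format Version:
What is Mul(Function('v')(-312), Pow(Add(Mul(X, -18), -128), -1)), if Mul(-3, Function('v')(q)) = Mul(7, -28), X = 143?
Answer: Rational(-14, 579) ≈ -0.024180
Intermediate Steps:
Function('v')(q) = Rational(196, 3) (Function('v')(q) = Mul(Rational(-1, 3), Mul(7, -28)) = Mul(Rational(-1, 3), -196) = Rational(196, 3))
Mul(Function('v')(-312), Pow(Add(Mul(X, -18), -128), -1)) = Mul(Rational(196, 3), Pow(Add(Mul(143, -18), -128), -1)) = Mul(Rational(196, 3), Pow(Add(-2574, -128), -1)) = Mul(Rational(196, 3), Pow(-2702, -1)) = Mul(Rational(196, 3), Rational(-1, 2702)) = Rational(-14, 579)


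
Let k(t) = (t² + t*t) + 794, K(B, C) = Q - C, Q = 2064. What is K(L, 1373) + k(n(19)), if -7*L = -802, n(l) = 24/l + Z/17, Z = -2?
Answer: 155202365/104329 ≈ 1487.6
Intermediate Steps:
n(l) = -2/17 + 24/l (n(l) = 24/l - 2/17 = -2/17 + 24/l)
L = 802/7 (L = -⅐*(-802) = 802/7 ≈ 114.57)
K(B, C) = 2064 - C
k(t) = 794 + 2*t² (k(t) = (t² + t²) + 794 = 2*t² + 794 = 794 + 2*t²)
K(L, 1373) + k(n(19)) = (2064 - 1*1373) + (794 + 2*(-2/17 + 24/19)²) = (2064 - 1373) + (794 + 2*(-2/17 + 24*(1/19))²) = 691 + (794 + 2*(-2/17 + 24/19)²) = 691 + (794 + 2*(370/323)²) = 691 + (794 + 2*(136900/104329)) = 691 + (794 + 273800/104329) = 691 + 83111026/104329 = 155202365/104329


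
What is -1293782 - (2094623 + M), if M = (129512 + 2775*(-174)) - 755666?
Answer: -2279401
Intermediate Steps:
M = -1109004 (M = (129512 - 482850) - 755666 = -353338 - 755666 = -1109004)
-1293782 - (2094623 + M) = -1293782 - (2094623 - 1109004) = -1293782 - 1*985619 = -1293782 - 985619 = -2279401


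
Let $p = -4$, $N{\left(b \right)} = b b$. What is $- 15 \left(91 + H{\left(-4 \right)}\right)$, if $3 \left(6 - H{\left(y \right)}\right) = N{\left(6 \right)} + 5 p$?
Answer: $-1375$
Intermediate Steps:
$N{\left(b \right)} = b^{2}$
$H{\left(y \right)} = \frac{2}{3}$ ($H{\left(y \right)} = 6 - \frac{6^{2} + 5 \left(-4\right)}{3} = 6 - \frac{36 - 20}{3} = 6 - \frac{16}{3} = \frac{2}{3}$)
$- 15 \left(91 + H{\left(-4 \right)}\right) = - 15 \left(91 + \frac{2}{3}\right) = \left(-15\right) \frac{275}{3} = -1375$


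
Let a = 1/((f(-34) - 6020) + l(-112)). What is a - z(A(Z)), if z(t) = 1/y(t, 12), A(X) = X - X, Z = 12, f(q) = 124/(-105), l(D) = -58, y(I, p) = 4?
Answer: -319367/1276628 ≈ -0.25016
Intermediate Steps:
f(q) = -124/105 (f(q) = 124*(-1/105) = -124/105)
A(X) = 0
z(t) = 1/4
a = -105/638314 (a = 1/((-124/105 - 6020) - 58) = 1/(-632224/105 - 58) = 1/(-638314/105) = -105/638314 ≈ -0.00016450)
a - z(A(Z)) = -105/638314 - 1*1/4 = -105/638314 - 1/4 = -319367/1276628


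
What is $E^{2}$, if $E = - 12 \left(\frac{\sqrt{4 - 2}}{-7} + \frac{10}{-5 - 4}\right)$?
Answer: $\frac{80992}{441} + \frac{320 \sqrt{2}}{7} \approx 248.31$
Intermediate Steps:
$E = \frac{40}{3} + \frac{12 \sqrt{2}}{7}$ ($E = - 12 \left(\sqrt{2} \left(- \frac{1}{7}\right) + \frac{10}{-9}\right) = - 12 \left(- \frac{\sqrt{2}}{7} + 10 \left(- \frac{1}{9}\right)\right) = - 12 \left(- \frac{\sqrt{2}}{7} - \frac{10}{9}\right) = - 12 \left(- \frac{10}{9} - \frac{\sqrt{2}}{7}\right) = \frac{40}{3} + \frac{12 \sqrt{2}}{7} \approx 15.758$)
$E^{2} = \left(\frac{40}{3} + \frac{12 \sqrt{2}}{7}\right)^{2}$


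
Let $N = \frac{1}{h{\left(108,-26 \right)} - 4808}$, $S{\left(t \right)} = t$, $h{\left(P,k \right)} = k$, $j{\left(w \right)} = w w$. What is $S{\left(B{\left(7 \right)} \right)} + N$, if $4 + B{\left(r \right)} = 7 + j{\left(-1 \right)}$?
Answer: $\frac{19335}{4834} \approx 3.9998$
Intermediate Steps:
$j{\left(w \right)} = w^{2}$
$B{\left(r \right)} = 4$ ($B{\left(r \right)} = -4 + \left(7 + \left(-1\right)^{2}\right) = -4 + \left(7 + 1\right) = -4 + 8 = 4$)
$N = - \frac{1}{4834}$ ($N = \frac{1}{-26 - 4808} = \frac{1}{-4834} = - \frac{1}{4834} \approx -0.00020687$)
$S{\left(B{\left(7 \right)} \right)} + N = 4 - \frac{1}{4834} = \frac{19335}{4834}$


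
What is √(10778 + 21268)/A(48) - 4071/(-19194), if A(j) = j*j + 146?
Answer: 1357/6398 + √654/350 ≈ 0.28516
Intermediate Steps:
A(j) = 146 + j² (A(j) = j² + 146 = 146 + j²)
√(10778 + 21268)/A(48) - 4071/(-19194) = √(10778 + 21268)/(146 + 48²) - 4071/(-19194) = √32046/(146 + 2304) - 4071*(-1/19194) = (7*√654)/2450 + 1357/6398 = (7*√654)*(1/2450) + 1357/6398 = √654/350 + 1357/6398 = 1357/6398 + √654/350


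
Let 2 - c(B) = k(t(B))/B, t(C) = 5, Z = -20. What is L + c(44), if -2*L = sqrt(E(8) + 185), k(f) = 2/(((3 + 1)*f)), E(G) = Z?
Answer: 879/440 - sqrt(165)/2 ≈ -4.4249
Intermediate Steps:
E(G) = -20
k(f) = 1/(2*f) (k(f) = 2/((4*f)) = 2*(1/(4*f)) = 1/(2*f))
L = -sqrt(165)/2 (L = -sqrt(-20 + 185)/2 = -sqrt(165)/2 ≈ -6.4226)
c(B) = 2 - 1/(10*B) (c(B) = 2 - (1/2)/5/B = 2 - (1/2)*(1/5)/B = 2 - 1/(10*B))
L + c(44) = -sqrt(165)/2 + (2 - 1/10/44) = -sqrt(165)/2 + (2 - 1/10*1/44) = -sqrt(165)/2 + (2 - 1/440) = -sqrt(165)/2 + 879/440 = 879/440 - sqrt(165)/2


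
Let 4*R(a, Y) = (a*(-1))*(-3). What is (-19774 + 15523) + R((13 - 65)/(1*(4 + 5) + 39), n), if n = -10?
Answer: -68029/16 ≈ -4251.8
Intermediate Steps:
R(a, Y) = 3*a/4 (R(a, Y) = ((a*(-1))*(-3))/4 = (-a*(-3))/4 = (3*a)/4 = 3*a/4)
(-19774 + 15523) + R((13 - 65)/(1*(4 + 5) + 39), n) = (-19774 + 15523) + 3*((13 - 65)/(1*(4 + 5) + 39))/4 = -4251 + 3*(-52/(1*9 + 39))/4 = -4251 + 3*(-52/(9 + 39))/4 = -4251 + 3*(-52/48)/4 = -4251 + 3*(-52*1/48)/4 = -4251 + (3/4)*(-13/12) = -4251 - 13/16 = -68029/16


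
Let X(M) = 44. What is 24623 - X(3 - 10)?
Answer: 24579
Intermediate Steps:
24623 - X(3 - 10) = 24623 - 1*44 = 24623 - 44 = 24579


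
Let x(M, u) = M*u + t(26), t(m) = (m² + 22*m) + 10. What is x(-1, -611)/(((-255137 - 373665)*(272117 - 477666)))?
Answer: 1869/129249622298 ≈ 1.4460e-8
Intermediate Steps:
t(m) = 10 + m² + 22*m
x(M, u) = 1258 + M*u (x(M, u) = M*u + (10 + 26² + 22*26) = M*u + (10 + 676 + 572) = M*u + 1258 = 1258 + M*u)
x(-1, -611)/(((-255137 - 373665)*(272117 - 477666))) = (1258 - 1*(-611))/(((-255137 - 373665)*(272117 - 477666))) = (1258 + 611)/((-628802*(-205549))) = 1869/129249622298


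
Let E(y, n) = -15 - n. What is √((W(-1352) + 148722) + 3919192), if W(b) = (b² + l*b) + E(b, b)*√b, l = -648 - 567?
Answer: √(7538498 + 34762*I*√2) ≈ 2745.6 + 8.952*I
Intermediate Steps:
l = -1215
W(b) = b² - 1215*b + √b*(-15 - b) (W(b) = (b² - 1215*b) + (-15 - b)*√b = (b² - 1215*b) + √b*(-15 - b) = b² - 1215*b + √b*(-15 - b))
√((W(-1352) + 148722) + 3919192) = √((((-1352)² - 1215*(-1352) - √(-1352)*(15 - 1352)) + 148722) + 3919192) = √(((1827904 + 1642680 - 1*26*I*√2*(-1337)) + 148722) + 3919192) = √(((1827904 + 1642680 + 34762*I*√2) + 148722) + 3919192) = √(((3470584 + 34762*I*√2) + 148722) + 3919192) = √((3619306 + 34762*I*√2) + 3919192) = √(7538498 + 34762*I*√2)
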